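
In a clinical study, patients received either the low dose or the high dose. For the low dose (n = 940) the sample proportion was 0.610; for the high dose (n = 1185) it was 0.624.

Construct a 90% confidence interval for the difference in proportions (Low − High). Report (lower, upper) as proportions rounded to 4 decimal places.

(-0.0489, 0.0209)

SE₁ = √(p̂₁(1−p̂₁)/n₁) = √(0.6100·0.3900/940) = 0.01591; SE₂ = √(0.6240·0.3760/1185) = 0.01407.
Independent samples: SE of the difference = √(SE₁² + SE₂²) = √(0.0002531281 + 0.0001979649) = 0.02124.
z* for 90% confidence is 1.645, so the margin of error is 1.645 × 0.02124 = 0.03494.
Point estimate p̂₁ − p̂₂ = 0.6100 − 0.6240 = -0.0140.
-0.0140 ± 0.03494 → (-0.0489, 0.0209).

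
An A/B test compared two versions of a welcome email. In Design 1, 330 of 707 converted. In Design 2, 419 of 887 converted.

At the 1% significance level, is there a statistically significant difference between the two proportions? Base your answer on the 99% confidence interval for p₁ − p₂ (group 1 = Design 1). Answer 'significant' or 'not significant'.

First, p̂₁ = 330/707 = 0.4668; p̂₂ = 419/887 = 0.4724.
The two standard errors are √(0.4668×0.5332/707) = 0.01876 and √(0.4724×0.5276/887) = 0.01676.
Because the samples are independent, SE_diff = √(0.01876² + 0.01676²) = 0.02516.
Using z* = 2.576 for 99%, ME = 2.576 × 0.02516 = 0.06481.
p̂₁ − p̂₂ = -0.0056; interval -0.0056 ± 0.06481 gives (-0.07041, 0.05921).
The interval (-0.07041, 0.05921) contains 0, so the difference is not significant.

not significant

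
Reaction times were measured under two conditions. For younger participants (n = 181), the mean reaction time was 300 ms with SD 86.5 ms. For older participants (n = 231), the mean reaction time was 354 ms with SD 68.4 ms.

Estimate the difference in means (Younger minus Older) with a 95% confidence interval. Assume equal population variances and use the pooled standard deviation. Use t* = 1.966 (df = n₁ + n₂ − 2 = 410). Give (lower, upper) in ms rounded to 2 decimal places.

(-69.00, -39.00)

s_p = √[((n₁−1)s₁² + (n₂−1)s₂²)/(n₁+n₂−2)] = √[(180·86.5² + 230·68.4²)/410] = 76.8729.
SE = 76.8729·√(1/181 + 1/231) = 7.6309.
With t* = 1.966, margin = 1.966 × 7.6309 = 15.0023.
x̄₁ − x̄₂ = 300 − 354 = -54.0000; interval -54.0000 ± 15.0023 = (-69.00, -39.00).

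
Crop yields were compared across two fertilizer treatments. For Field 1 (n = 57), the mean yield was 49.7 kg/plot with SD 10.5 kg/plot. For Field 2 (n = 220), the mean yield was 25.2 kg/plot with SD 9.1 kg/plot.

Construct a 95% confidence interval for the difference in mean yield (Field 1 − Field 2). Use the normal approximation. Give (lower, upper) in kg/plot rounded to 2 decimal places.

(21.52, 27.48)

Standard errors of each mean: 10.5/√57 = 1.3908 and 9.1/√220 = 0.6135.
SE(x̄₁ − x̄₂) = √(1.3908² + 0.6135²) = 1.5201 for independent samples with unequal variances.
With z* = 1.960, the margin is 1.960 × 1.5201 = 2.9794.
x̄₁ − x̄₂ = 49.7 − 25.2 = 24.5000; the interval is 24.5000 ± 2.9794 = (21.52, 27.48).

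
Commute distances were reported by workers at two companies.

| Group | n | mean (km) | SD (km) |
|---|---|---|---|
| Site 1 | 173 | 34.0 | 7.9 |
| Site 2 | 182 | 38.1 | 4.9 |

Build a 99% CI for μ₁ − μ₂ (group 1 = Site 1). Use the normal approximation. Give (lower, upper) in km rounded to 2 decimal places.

(-5.91, -2.29)

SE₁ = s₁/√n₁ = 7.9/√173 = 0.6006; SE₂ = 4.9/√182 = 0.3632.
Independent samples, unequal variances: SE_diff = √(SE₁² + SE₂²) = √(0.36072036 + 0.13191424) = 0.7019.
z* = 2.576, so margin of error = 2.576 × 0.7019 = 1.8081.
Difference in means = 34.0 − 38.1 = -4.1000.
-4.1000 ± 1.8081 → (-5.91, -2.29).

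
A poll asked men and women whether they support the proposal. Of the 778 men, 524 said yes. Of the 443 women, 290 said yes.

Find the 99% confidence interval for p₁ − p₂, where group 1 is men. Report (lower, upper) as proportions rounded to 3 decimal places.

(-0.054, 0.091)

Sample proportions: 524/778 = 0.6735, 290/443 = 0.6546.
Each SE is √(p̂(1−p̂)/n): √(0.6735·0.3265/778) = 0.01681 and √(0.6546·0.3454/443) = 0.02259.
SE(p̂₁ − p̂₂) = √(SE₁² + SE₂²) = √(0.0002825761 + 0.0005103081) = 0.02816, since the two samples are independent.
At 99% confidence z* = 2.576; margin = 2.576 × 0.02816 = 0.07254.
The difference is 0.6735 − 0.6546 = 0.0189, so the interval is 0.0189 ± 0.07254 = (-0.054, 0.091).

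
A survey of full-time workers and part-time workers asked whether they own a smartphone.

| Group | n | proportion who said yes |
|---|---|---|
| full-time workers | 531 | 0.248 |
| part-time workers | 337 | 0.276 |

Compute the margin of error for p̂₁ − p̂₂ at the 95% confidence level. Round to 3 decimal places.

Each SE is √(p̂(1−p̂)/n): √(0.2480·0.7520/531) = 0.01874 and √(0.2760·0.7240/337) = 0.02435.
SE(p̂₁ − p̂₂) = √(SE₁² + SE₂²) = √(0.0003511876 + 0.0005929225) = 0.03073, since the two samples are independent.
At 95% confidence z* = 1.960; margin = 1.960 × 0.03073 = 0.06023.

0.060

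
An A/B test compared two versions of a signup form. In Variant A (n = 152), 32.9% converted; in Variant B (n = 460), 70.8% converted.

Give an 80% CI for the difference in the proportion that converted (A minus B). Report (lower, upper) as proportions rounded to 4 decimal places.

(-0.4349, -0.3231)

The two standard errors are √(0.3290×0.6710/152) = 0.03811 and √(0.7080×0.2920/460) = 0.02120.
Because the samples are independent, SE_diff = √(0.03811² + 0.02120²) = 0.04361.
Using z* = 1.282 for 80%, ME = 1.282 × 0.04361 = 0.05591.
p̂₁ − p̂₂ = -0.3790; interval -0.3790 ± 0.05591 gives (-0.4349, -0.3231).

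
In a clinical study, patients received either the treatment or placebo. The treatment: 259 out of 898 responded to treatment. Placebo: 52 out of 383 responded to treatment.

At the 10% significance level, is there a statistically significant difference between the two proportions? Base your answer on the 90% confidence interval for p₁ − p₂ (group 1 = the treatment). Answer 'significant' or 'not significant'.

significant

p̂₁ = 259/898 = 0.2884 and p̂₂ = 52/383 = 0.1358.
SE₁ = √(p̂₁(1−p̂₁)/n₁) = √(0.2884·0.7116/898) = 0.01512; SE₂ = √(0.1358·0.8642/383) = 0.01750.
Independent samples: SE of the difference = √(SE₁² + SE₂²) = √(0.0002286144 + 0.00030625) = 0.02313.
z* for 90% confidence is 1.645, so the margin of error is 1.645 × 0.02313 = 0.03805.
Point estimate p̂₁ − p̂₂ = 0.2884 − 0.1358 = 0.1526.
0.1526 ± 0.03805 → (0.11455, 0.19065).
The interval (0.11455, 0.19065) does not contain 0, so the difference is significant.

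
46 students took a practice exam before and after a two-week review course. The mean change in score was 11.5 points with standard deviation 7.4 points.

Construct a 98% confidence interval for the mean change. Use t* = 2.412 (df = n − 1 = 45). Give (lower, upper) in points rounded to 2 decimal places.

(8.87, 14.13)

Paired design: SE = s_d/√n = 7.4/√46 = 1.0911.
t* = 2.412; margin of error = 2.412 × 1.0911 = 2.6317.
11.5 ± 2.6317 → (8.87, 14.13).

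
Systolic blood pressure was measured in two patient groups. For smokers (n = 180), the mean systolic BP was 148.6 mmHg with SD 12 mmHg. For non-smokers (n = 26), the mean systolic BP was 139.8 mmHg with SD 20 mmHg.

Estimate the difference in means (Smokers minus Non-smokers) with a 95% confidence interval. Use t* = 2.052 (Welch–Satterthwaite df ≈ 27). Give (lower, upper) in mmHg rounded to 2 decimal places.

SE₁ = s₁/√n₁ = 12/√180 = 0.8944; SE₂ = 20/√26 = 3.9223.
Independent samples, unequal variances: SE_diff = √(SE₁² + SE₂²) = √(0.79995136 + 15.38443729) = 4.0230.
t* = 2.052, so margin of error = 2.052 × 4.0230 = 8.2552.
Difference in means = 148.6 − 139.8 = 8.8000.
8.8000 ± 8.2552 → (0.54, 17.06).

(0.54, 17.06)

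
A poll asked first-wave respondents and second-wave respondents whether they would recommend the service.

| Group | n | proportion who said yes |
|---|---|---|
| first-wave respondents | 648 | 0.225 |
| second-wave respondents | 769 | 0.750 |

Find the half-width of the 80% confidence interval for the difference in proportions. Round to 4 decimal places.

0.0290

Each SE is √(p̂(1−p̂)/n): √(0.2250·0.7750/648) = 0.01640 and √(0.7500·0.2500/769) = 0.01561.
SE(p̂₁ − p̂₂) = √(SE₁² + SE₂²) = √(0.00026896 + 0.0002436721) = 0.02264, since the two samples are independent.
At 80% confidence z* = 1.282; margin = 1.282 × 0.02264 = 0.02902.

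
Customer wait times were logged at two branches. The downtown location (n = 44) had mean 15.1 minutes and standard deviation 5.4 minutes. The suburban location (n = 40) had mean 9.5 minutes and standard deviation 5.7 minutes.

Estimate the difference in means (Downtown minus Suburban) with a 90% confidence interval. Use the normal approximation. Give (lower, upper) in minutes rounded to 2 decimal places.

(3.60, 7.60)

SE₁ = s₁/√n₁ = 5.4/√44 = 0.8141; SE₂ = 5.7/√40 = 0.9012.
Independent samples, unequal variances: SE_diff = √(SE₁² + SE₂²) = √(0.66275881 + 0.81216144) = 1.2145.
z* = 1.645, so margin of error = 1.645 × 1.2145 = 1.9979.
Difference in means = 15.1 − 9.5 = 5.6000.
5.6000 ± 1.9979 → (3.60, 7.60).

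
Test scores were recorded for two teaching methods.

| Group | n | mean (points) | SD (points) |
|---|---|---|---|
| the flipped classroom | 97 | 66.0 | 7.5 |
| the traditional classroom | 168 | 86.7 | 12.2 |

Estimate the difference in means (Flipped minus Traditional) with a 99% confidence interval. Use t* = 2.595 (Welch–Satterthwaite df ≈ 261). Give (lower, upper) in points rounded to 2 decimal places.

Standard errors of each mean: 7.5/√97 = 0.7615 and 12.2/√168 = 0.9413.
SE(x̄₁ − x̄₂) = √(0.7615² + 0.9413²) = 1.2108 for independent samples with unequal variances.
With t* = 2.595, the margin is 2.595 × 1.2108 = 3.1420.
x̄₁ − x̄₂ = 66.0 − 86.7 = -20.7000; the interval is -20.7000 ± 3.1420 = (-23.84, -17.56).

(-23.84, -17.56)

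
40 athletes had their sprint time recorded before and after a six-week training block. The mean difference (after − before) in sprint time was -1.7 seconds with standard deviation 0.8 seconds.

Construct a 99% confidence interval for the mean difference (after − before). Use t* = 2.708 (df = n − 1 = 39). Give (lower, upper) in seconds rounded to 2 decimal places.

This is a matched-pairs design, so SE = s_d/√n = 0.8/√40 = 0.1265.
Margin = 2.708 × 0.1265 = 0.3426; the interval is -1.7 ± 0.3426 = (-2.04, -1.36).

(-2.04, -1.36)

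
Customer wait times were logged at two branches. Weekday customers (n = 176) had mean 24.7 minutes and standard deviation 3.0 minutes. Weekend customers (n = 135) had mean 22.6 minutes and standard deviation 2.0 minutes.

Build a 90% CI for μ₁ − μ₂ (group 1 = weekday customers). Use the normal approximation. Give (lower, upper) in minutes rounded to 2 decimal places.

(1.63, 2.57)

Standard errors of each mean: 3.0/√176 = 0.2261 and 2.0/√135 = 0.1721.
SE(x̄₁ − x̄₂) = √(0.2261² + 0.1721²) = 0.2841 for independent samples with unequal variances.
With z* = 1.645, the margin is 1.645 × 0.2841 = 0.4673.
x̄₁ − x̄₂ = 24.7 − 22.6 = 2.1000; the interval is 2.1000 ± 0.4673 = (1.63, 2.57).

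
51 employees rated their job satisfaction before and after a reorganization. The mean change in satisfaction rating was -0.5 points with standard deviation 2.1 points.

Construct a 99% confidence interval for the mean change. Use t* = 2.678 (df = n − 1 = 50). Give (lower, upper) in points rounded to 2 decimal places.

This is a matched-pairs design, so SE = s_d/√n = 2.1/√51 = 0.2941.
Margin = 2.678 × 0.2941 = 0.7876; the interval is -0.5 ± 0.7876 = (-1.29, 0.29).

(-1.29, 0.29)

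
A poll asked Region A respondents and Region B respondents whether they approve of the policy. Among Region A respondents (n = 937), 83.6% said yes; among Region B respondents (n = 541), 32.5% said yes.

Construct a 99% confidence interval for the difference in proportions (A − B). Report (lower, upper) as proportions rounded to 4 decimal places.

SE₁ = √(p̂₁(1−p̂₁)/n₁) = √(0.8360·0.1640/937) = 0.01210; SE₂ = √(0.3250·0.6750/541) = 0.02014.
Independent samples: SE of the difference = √(SE₁² + SE₂²) = √(0.00014641 + 0.0004056196) = 0.02350.
z* for 99% confidence is 2.576, so the margin of error is 2.576 × 0.02350 = 0.06054.
Point estimate p̂₁ − p̂₂ = 0.8360 − 0.3250 = 0.5110.
0.5110 ± 0.06054 → (0.4505, 0.5715).

(0.4505, 0.5715)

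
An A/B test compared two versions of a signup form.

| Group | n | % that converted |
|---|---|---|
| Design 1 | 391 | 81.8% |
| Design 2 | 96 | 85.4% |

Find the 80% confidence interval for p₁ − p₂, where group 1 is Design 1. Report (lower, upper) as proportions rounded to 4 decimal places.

Each SE is √(p̂(1−p̂)/n): √(0.8180·0.1820/391) = 0.01951 and √(0.8540·0.1460/96) = 0.03604.
SE(p̂₁ − p̂₂) = √(SE₁² + SE₂²) = √(0.0003806401 + 0.0012988816) = 0.04098, since the two samples are independent.
At 80% confidence z* = 1.282; margin = 1.282 × 0.04098 = 0.05254.
The difference is 0.8180 − 0.8540 = -0.0360, so the interval is -0.0360 ± 0.05254 = (-0.0885, 0.0165).

(-0.0885, 0.0165)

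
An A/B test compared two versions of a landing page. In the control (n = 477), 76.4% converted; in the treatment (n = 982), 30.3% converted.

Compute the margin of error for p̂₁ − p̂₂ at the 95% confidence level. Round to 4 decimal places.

Each SE is √(p̂(1−p̂)/n): √(0.7640·0.2360/477) = 0.01944 and √(0.3030·0.6970/982) = 0.01466.
SE(p̂₁ − p̂₂) = √(SE₁² + SE₂²) = √(0.0003779136 + 0.0002149156) = 0.02435, since the two samples are independent.
At 95% confidence z* = 1.960; margin = 1.960 × 0.02435 = 0.04773.

0.0477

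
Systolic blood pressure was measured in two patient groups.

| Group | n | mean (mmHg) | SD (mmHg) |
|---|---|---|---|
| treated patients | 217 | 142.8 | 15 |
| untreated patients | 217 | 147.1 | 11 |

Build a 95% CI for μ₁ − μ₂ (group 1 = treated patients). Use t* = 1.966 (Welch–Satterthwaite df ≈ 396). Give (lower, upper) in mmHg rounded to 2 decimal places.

Standard errors of each mean: 15/√217 = 1.0183 and 11/√217 = 0.7467.
SE(x̄₁ − x̄₂) = √(1.0183² + 0.7467²) = 1.2627 for independent samples with unequal variances.
With t* = 1.966, the margin is 1.966 × 1.2627 = 2.4825.
x̄₁ − x̄₂ = 142.8 − 147.1 = -4.3000; the interval is -4.3000 ± 2.4825 = (-6.78, -1.82).

(-6.78, -1.82)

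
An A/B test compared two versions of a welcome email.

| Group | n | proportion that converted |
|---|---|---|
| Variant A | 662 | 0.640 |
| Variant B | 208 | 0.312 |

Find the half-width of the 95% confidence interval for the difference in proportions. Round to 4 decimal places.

0.0728

Each SE is √(p̂(1−p̂)/n): √(0.6400·0.3600/662) = 0.01866 and √(0.3120·0.6880/208) = 0.03212.
SE(p̂₁ − p̂₂) = √(SE₁² + SE₂²) = √(0.0003481956 + 0.0010316944) = 0.03715, since the two samples are independent.
At 95% confidence z* = 1.960; margin = 1.960 × 0.03715 = 0.07281.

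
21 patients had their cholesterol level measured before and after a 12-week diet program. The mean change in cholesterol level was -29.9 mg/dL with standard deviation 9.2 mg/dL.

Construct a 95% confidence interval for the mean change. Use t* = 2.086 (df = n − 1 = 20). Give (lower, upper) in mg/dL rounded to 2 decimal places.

This is a matched-pairs design, so SE = s_d/√n = 9.2/√21 = 2.0076.
Margin = 2.086 × 2.0076 = 4.1879; the interval is -29.9 ± 4.1879 = (-34.09, -25.71).

(-34.09, -25.71)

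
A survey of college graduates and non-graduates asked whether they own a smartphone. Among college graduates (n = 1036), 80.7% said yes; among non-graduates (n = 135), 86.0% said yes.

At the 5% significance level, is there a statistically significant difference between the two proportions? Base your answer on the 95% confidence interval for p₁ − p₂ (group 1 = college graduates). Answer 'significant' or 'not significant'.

The two standard errors are √(0.8070×0.1930/1036) = 0.01226 and √(0.8600×0.1400/135) = 0.02986.
Because the samples are independent, SE_diff = √(0.01226² + 0.02986²) = 0.03228.
Using z* = 1.960 for 95%, ME = 1.960 × 0.03228 = 0.06327.
p̂₁ − p̂₂ = -0.0530; interval -0.0530 ± 0.06327 gives (-0.11627, 0.01027).
The interval (-0.11627, 0.01027) contains 0, so the difference is not significant.

not significant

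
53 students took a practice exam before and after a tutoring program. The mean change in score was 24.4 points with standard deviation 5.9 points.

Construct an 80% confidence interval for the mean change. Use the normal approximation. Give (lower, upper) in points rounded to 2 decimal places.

(23.36, 25.44)

This is a matched-pairs design, so SE = s_d/√n = 5.9/√53 = 0.8104.
Margin = 1.282 × 0.8104 = 1.0389; the interval is 24.4 ± 1.0389 = (23.36, 25.44).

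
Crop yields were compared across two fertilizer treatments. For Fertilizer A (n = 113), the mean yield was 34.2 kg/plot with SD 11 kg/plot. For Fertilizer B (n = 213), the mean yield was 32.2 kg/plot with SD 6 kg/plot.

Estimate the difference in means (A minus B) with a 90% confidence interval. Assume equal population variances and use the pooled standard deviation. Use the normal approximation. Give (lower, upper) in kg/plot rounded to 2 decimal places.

Pooled variance s_p² = [112·11² + 212·6²] / (113+213−2) = 65.3827, so s_p = 8.0860.
SE_diff = s_p·√(1/n₁ + 1/n₂) = 8.0860·√(1/113 + 1/213) = 0.9411.
z* = 1.645; margin = 1.645 × 0.9411 = 1.5481.
Difference = 34.2 − 32.2 = 2.0000.
2.0000 ± 1.5481 → (0.45, 3.55).

(0.45, 3.55)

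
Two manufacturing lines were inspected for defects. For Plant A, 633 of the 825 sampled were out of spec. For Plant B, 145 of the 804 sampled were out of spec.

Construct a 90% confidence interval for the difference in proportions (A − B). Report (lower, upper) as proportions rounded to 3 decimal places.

(0.554, 0.620)

Sample proportions: 633/825 = 0.7673, 145/804 = 0.1803.
Each SE is √(p̂(1−p̂)/n): √(0.7673·0.2327/825) = 0.01471 and √(0.1803·0.8197/804) = 0.01356.
SE(p̂₁ − p̂₂) = √(SE₁² + SE₂²) = √(0.0002163841 + 0.0001838736) = 0.02001, since the two samples are independent.
At 90% confidence z* = 1.645; margin = 1.645 × 0.02001 = 0.03292.
The difference is 0.7673 − 0.1803 = 0.5870, so the interval is 0.5870 ± 0.03292 = (0.554, 0.620).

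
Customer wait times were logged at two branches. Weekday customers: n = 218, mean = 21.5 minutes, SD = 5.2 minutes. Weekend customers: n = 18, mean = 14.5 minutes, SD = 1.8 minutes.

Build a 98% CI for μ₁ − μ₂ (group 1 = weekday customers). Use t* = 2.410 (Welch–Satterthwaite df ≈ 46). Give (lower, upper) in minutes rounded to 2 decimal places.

(5.67, 8.33)

SE₁ = s₁/√n₁ = 5.2/√218 = 0.3522; SE₂ = 1.8/√18 = 0.4243.
Independent samples, unequal variances: SE_diff = √(SE₁² + SE₂²) = √(0.12404484 + 0.18003049) = 0.5514.
t* = 2.410, so margin of error = 2.410 × 0.5514 = 1.3289.
Difference in means = 21.5 − 14.5 = 7.0000.
7.0000 ± 1.3289 → (5.67, 8.33).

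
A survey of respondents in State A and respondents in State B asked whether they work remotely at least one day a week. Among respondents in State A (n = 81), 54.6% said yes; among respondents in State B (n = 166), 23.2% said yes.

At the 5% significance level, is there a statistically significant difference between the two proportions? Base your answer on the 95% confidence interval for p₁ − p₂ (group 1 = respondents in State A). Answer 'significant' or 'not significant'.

Each SE is √(p̂(1−p̂)/n): √(0.5460·0.4540/81) = 0.05532 and √(0.2320·0.7680/166) = 0.03276.
SE(p̂₁ − p̂₂) = √(SE₁² + SE₂²) = √(0.0030603024 + 0.0010732176) = 0.06429, since the two samples are independent.
At 95% confidence z* = 1.960; margin = 1.960 × 0.06429 = 0.12601.
The difference is 0.5460 − 0.2320 = 0.3140, so the interval is 0.3140 ± 0.12601 = (0.18799, 0.44001).
The interval (0.18799, 0.44001) does not contain 0, so the difference is significant.

significant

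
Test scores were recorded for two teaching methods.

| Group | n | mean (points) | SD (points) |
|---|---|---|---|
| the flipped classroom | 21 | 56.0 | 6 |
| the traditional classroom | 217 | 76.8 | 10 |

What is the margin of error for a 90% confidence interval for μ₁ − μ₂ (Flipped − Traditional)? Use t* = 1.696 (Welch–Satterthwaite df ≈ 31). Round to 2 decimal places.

2.50

Per-group SEs: s₁/√n₁ = 6/√21 = 1.3093, s₂/√n₂ = 10/√217 = 0.6788.
Unpooled SE of the difference: √(1.71426649 + 0.46076944) = 1.4748.
Margin of error = t* · SE = 1.696 × 1.4748 = 2.5013.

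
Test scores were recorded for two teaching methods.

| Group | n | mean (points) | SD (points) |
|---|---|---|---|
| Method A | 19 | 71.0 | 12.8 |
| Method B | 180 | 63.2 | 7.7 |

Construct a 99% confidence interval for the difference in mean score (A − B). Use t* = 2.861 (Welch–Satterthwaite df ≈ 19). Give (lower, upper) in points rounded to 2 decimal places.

(-0.76, 16.36)

SE₁ = s₁/√n₁ = 12.8/√19 = 2.9365; SE₂ = 7.7/√180 = 0.5739.
Independent samples, unequal variances: SE_diff = √(SE₁² + SE₂²) = √(8.62303225 + 0.32936121) = 2.9921.
t* = 2.861, so margin of error = 2.861 × 2.9921 = 8.5604.
Difference in means = 71.0 − 63.2 = 7.8000.
7.8000 ± 8.5604 → (-0.76, 16.36).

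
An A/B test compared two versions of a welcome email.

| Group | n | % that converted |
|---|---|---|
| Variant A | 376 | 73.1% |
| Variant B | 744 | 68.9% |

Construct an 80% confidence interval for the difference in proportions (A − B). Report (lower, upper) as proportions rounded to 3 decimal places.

(0.005, 0.079)

Each SE is √(p̂(1−p̂)/n): √(0.7310·0.2690/376) = 0.02287 and √(0.6890·0.3110/744) = 0.01697.
SE(p̂₁ − p̂₂) = √(SE₁² + SE₂²) = √(0.0005230369 + 0.0002879809) = 0.02848, since the two samples are independent.
At 80% confidence z* = 1.282; margin = 1.282 × 0.02848 = 0.03651.
The difference is 0.7310 − 0.6890 = 0.0420, so the interval is 0.0420 ± 0.03651 = (0.005, 0.079).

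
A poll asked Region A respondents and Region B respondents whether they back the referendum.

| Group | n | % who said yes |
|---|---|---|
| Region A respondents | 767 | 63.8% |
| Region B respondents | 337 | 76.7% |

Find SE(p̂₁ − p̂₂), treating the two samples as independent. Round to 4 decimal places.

0.0288

Each SE is √(p̂(1−p̂)/n): √(0.6380·0.3620/767) = 0.01735 and √(0.7670·0.2330/337) = 0.02303.
SE(p̂₁ − p̂₂) = √(SE₁² + SE₂²) = √(0.0003010225 + 0.0005303809) = 0.02883, since the two samples are independent.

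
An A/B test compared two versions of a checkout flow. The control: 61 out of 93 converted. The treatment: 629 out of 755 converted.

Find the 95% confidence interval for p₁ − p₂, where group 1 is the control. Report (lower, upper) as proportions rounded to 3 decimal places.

(-0.277, -0.077)

Sample proportions: 61/93 = 0.6559, 629/755 = 0.8331.
Each SE is √(p̂(1−p̂)/n): √(0.6559·0.3441/93) = 0.04926 and √(0.8331·0.1669/755) = 0.01357.
SE(p̂₁ − p̂₂) = √(SE₁² + SE₂²) = √(0.0024265476 + 0.0001841449) = 0.05109, since the two samples are independent.
At 95% confidence z* = 1.960; margin = 1.960 × 0.05109 = 0.10014.
The difference is 0.6559 − 0.8331 = -0.1772, so the interval is -0.1772 ± 0.10014 = (-0.277, -0.077).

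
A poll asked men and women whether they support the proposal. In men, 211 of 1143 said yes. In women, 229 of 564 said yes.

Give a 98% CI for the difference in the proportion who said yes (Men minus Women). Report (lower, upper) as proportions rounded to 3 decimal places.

Sample proportions: 211/1143 = 0.1846, 229/564 = 0.4060.
Each SE is √(p̂(1−p̂)/n): √(0.1846·0.8154/1143) = 0.01148 and √(0.4060·0.5940/564) = 0.02068.
SE(p̂₁ − p̂₂) = √(SE₁² + SE₂²) = √(0.0001317904 + 0.0004276624) = 0.02365, since the two samples are independent.
At 98% confidence z* = 2.326; margin = 2.326 × 0.02365 = 0.05501.
The difference is 0.1846 − 0.4060 = -0.2214, so the interval is -0.2214 ± 0.05501 = (-0.276, -0.166).

(-0.276, -0.166)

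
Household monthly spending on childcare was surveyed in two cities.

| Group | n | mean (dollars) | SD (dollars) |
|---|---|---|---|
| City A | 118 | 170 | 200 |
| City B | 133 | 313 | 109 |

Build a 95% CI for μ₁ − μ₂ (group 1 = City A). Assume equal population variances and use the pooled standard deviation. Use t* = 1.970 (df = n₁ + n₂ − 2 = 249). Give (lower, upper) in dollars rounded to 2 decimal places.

Pooled variance s_p² = [117·200² + 132·109²] / (118+133−2) = 25093.5422, so s_p = 158.4094.
SE_diff = s_p·√(1/n₁ + 1/n₂) = 158.4094·√(1/118 + 1/133) = 20.0332.
t* = 1.970; margin = 1.970 × 20.0332 = 39.4654.
Difference = 170 − 313 = -143.0000.
-143.0000 ± 39.4654 → (-182.47, -103.53).

(-182.47, -103.53)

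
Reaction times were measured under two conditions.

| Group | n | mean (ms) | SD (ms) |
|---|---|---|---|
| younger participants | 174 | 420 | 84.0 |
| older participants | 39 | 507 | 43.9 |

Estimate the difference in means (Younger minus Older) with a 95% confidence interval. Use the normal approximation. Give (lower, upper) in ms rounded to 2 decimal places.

(-105.59, -68.41)

Per-group SEs: s₁/√n₁ = 84.0/√174 = 6.3680, s₂/√n₂ = 43.9/√39 = 7.0296.
Unpooled SE of the difference: √(40.551424 + 49.41527616) = 9.4851.
Margin of error = z* · SE = 1.960 × 9.4851 = 18.5908.
x̄₁ − x̄₂ = 420 − 507 = -87.0000.
CI: -87.0000 ± 18.5908 = (-105.59, -68.41).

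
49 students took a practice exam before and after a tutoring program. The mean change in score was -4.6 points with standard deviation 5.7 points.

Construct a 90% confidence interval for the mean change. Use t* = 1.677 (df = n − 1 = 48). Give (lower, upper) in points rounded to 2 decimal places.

Paired design: SE = s_d/√n = 5.7/√49 = 0.8143.
t* = 1.677; margin of error = 1.677 × 0.8143 = 1.3656.
-4.6 ± 1.3656 → (-5.97, -3.23).

(-5.97, -3.23)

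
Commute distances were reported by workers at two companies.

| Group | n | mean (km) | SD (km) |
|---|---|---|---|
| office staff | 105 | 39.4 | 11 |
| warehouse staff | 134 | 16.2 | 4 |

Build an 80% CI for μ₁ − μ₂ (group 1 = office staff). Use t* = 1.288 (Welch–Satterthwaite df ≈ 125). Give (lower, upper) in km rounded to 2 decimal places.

(21.75, 24.65)

Per-group SEs: s₁/√n₁ = 11/√105 = 1.0735, s₂/√n₂ = 4/√134 = 0.3455.
Unpooled SE of the difference: √(1.15240225 + 0.11937025) = 1.1277.
Margin of error = t* · SE = 1.288 × 1.1277 = 1.4525.
x̄₁ − x̄₂ = 39.4 − 16.2 = 23.2000.
CI: 23.2000 ± 1.4525 = (21.75, 24.65).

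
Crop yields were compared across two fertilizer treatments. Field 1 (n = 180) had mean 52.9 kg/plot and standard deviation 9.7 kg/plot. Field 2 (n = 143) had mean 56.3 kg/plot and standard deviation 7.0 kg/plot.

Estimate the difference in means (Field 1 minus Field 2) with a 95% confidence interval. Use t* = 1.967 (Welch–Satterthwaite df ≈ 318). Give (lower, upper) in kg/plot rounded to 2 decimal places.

(-5.23, -1.57)

Per-group SEs: s₁/√n₁ = 9.7/√180 = 0.7230, s₂/√n₂ = 7.0/√143 = 0.5854.
Unpooled SE of the difference: √(0.522729 + 0.34269316) = 0.9303.
Margin of error = t* · SE = 1.967 × 0.9303 = 1.8299.
x̄₁ − x̄₂ = 52.9 − 56.3 = -3.4000.
CI: -3.4000 ± 1.8299 = (-5.23, -1.57).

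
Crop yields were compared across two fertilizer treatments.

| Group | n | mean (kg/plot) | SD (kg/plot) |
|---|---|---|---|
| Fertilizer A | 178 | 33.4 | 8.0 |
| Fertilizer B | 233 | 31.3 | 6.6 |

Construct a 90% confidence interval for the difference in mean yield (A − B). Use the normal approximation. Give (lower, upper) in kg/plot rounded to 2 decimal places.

(0.88, 3.32)

Per-group SEs: s₁/√n₁ = 8.0/√178 = 0.5996, s₂/√n₂ = 6.6/√233 = 0.4324.
Unpooled SE of the difference: √(0.35952016 + 0.18696976) = 0.7392.
Margin of error = z* · SE = 1.645 × 0.7392 = 1.2160.
x̄₁ − x̄₂ = 33.4 − 31.3 = 2.1000.
CI: 2.1000 ± 1.2160 = (0.88, 3.32).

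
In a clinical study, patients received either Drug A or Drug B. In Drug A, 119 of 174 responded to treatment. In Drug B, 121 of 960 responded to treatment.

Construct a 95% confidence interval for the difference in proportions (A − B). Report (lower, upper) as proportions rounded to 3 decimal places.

(0.486, 0.630)

p̂₁ = 119/174 = 0.6839 and p̂₂ = 121/960 = 0.1260.
SE₁ = √(p̂₁(1−p̂₁)/n₁) = √(0.6839·0.3161/174) = 0.03525; SE₂ = √(0.1260·0.8740/960) = 0.01071.
Independent samples: SE of the difference = √(SE₁² + SE₂²) = √(0.0012425625 + 0.0001147041) = 0.03684.
z* for 95% confidence is 1.960, so the margin of error is 1.960 × 0.03684 = 0.07221.
Point estimate p̂₁ − p̂₂ = 0.6839 − 0.1260 = 0.5579.
0.5579 ± 0.07221 → (0.486, 0.630).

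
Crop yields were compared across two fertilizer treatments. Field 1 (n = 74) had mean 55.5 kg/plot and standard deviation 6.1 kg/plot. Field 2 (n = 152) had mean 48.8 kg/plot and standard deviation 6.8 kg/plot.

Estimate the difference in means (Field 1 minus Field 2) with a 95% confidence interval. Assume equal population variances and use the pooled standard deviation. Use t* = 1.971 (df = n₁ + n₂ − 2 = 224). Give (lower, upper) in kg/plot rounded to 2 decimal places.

Pooled variance s_p² = [73·6.1² + 151·6.8²] / (74+152−2) = 43.2972, so s_p = 6.5801.
SE_diff = s_p·√(1/n₁ + 1/n₂) = 6.5801·√(1/74 + 1/152) = 0.9327.
t* = 1.971; margin = 1.971 × 0.9327 = 1.8384.
Difference = 55.5 − 48.8 = 6.7000.
6.7000 ± 1.8384 → (4.86, 8.54).

(4.86, 8.54)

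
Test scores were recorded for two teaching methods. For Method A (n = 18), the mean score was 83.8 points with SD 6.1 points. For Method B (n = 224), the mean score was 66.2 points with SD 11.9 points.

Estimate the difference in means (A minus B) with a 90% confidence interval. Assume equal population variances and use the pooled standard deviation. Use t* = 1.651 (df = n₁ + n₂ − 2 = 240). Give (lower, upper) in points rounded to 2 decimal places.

(12.91, 22.29)

s_p = √[((n₁−1)s₁² + (n₂−1)s₂²)/(n₁+n₂−2)] = √[(17·6.1² + 223·11.9²)/240] = 11.5851.
SE = 11.5851·√(1/18 + 1/224) = 2.8382.
With t* = 1.651, margin = 1.651 × 2.8382 = 4.6859.
x̄₁ − x̄₂ = 83.8 − 66.2 = 17.6000; interval 17.6000 ± 4.6859 = (12.91, 22.29).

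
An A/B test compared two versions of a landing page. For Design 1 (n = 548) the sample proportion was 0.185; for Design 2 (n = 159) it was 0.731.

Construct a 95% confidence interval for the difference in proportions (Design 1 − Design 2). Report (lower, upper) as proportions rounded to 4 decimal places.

SE₁ = √(p̂₁(1−p̂₁)/n₁) = √(0.1850·0.8150/548) = 0.01659; SE₂ = √(0.7310·0.2690/159) = 0.03517.
Independent samples: SE of the difference = √(SE₁² + SE₂²) = √(0.0002752281 + 0.0012369289) = 0.03889.
z* for 95% confidence is 1.960, so the margin of error is 1.960 × 0.03889 = 0.07622.
Point estimate p̂₁ − p̂₂ = 0.1850 − 0.7310 = -0.5460.
-0.5460 ± 0.07622 → (-0.6222, -0.4698).

(-0.6222, -0.4698)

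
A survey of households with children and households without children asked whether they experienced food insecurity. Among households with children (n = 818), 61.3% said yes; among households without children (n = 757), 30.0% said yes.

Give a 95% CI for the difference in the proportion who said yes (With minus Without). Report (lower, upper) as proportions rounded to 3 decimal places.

(0.266, 0.360)

SE₁ = √(p̂₁(1−p̂₁)/n₁) = √(0.6130·0.3870/818) = 0.01703; SE₂ = √(0.3000·0.7000/757) = 0.01666.
Independent samples: SE of the difference = √(SE₁² + SE₂²) = √(0.0002900209 + 0.0002775556) = 0.02382.
z* for 95% confidence is 1.960, so the margin of error is 1.960 × 0.02382 = 0.04669.
Point estimate p̂₁ − p̂₂ = 0.6130 − 0.3000 = 0.3130.
0.3130 ± 0.04669 → (0.266, 0.360).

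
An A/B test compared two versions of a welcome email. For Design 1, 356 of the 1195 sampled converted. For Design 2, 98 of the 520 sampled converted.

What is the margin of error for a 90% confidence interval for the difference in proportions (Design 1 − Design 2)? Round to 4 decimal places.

0.0356

First, p̂₁ = 356/1195 = 0.2979; p̂₂ = 98/520 = 0.1885.
The two standard errors are √(0.2979×0.7021/1195) = 0.01323 and √(0.1885×0.8115/520) = 0.01715.
Because the samples are independent, SE_diff = √(0.01323² + 0.01715²) = 0.02166.
Using z* = 1.645 for 90%, ME = 1.645 × 0.02166 = 0.03563.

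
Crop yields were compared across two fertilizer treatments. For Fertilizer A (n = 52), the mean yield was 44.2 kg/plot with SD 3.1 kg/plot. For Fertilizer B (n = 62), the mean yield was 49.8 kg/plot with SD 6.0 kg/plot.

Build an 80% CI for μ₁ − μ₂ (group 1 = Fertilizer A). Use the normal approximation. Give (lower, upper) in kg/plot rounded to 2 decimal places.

Per-group SEs: s₁/√n₁ = 3.1/√52 = 0.4299, s₂/√n₂ = 6.0/√62 = 0.7620.
Unpooled SE of the difference: √(0.18481401 + 0.580644) = 0.8749.
Margin of error = z* · SE = 1.282 × 0.8749 = 1.1216.
x̄₁ − x̄₂ = 44.2 − 49.8 = -5.6000.
CI: -5.6000 ± 1.1216 = (-6.72, -4.48).

(-6.72, -4.48)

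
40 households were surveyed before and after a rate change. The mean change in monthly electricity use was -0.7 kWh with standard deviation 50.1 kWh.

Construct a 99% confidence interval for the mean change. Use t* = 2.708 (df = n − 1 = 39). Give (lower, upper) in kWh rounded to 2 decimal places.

Paired design: SE = s_d/√n = 50.1/√40 = 7.9215.
t* = 2.708; margin of error = 2.708 × 7.9215 = 21.4514.
-0.7 ± 21.4514 → (-22.15, 20.75).

(-22.15, 20.75)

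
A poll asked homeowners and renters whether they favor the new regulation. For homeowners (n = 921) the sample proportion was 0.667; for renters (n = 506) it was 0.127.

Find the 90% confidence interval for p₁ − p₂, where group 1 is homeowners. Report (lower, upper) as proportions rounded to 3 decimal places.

SE₁ = √(p̂₁(1−p̂₁)/n₁) = √(0.6670·0.3330/921) = 0.01553; SE₂ = √(0.1270·0.8730/506) = 0.01480.
Independent samples: SE of the difference = √(SE₁² + SE₂²) = √(0.0002411809 + 0.00021904) = 0.02145.
z* for 90% confidence is 1.645, so the margin of error is 1.645 × 0.02145 = 0.03529.
Point estimate p̂₁ − p̂₂ = 0.6670 − 0.1270 = 0.5400.
0.5400 ± 0.03529 → (0.505, 0.575).

(0.505, 0.575)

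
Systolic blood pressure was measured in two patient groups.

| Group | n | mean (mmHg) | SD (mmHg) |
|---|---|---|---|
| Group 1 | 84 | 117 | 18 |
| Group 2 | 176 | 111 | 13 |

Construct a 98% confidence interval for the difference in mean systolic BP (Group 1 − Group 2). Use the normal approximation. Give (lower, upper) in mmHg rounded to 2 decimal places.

(0.89, 11.11)

Per-group SEs: s₁/√n₁ = 18/√84 = 1.9640, s₂/√n₂ = 13/√176 = 0.9799.
Unpooled SE of the difference: √(3.857296 + 0.96020401) = 2.1949.
Margin of error = z* · SE = 2.326 × 2.1949 = 5.1053.
x̄₁ − x̄₂ = 117 − 111 = 6.0000.
CI: 6.0000 ± 5.1053 = (0.89, 11.11).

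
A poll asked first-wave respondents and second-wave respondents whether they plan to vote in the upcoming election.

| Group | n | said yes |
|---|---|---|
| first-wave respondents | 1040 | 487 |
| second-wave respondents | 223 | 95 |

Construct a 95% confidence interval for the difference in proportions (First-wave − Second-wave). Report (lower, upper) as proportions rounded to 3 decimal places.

(-0.029, 0.114)

Sample proportions: 487/1040 = 0.4683, 95/223 = 0.4260.
Each SE is √(p̂(1−p̂)/n): √(0.4683·0.5317/1040) = 0.01547 and √(0.4260·0.5740/223) = 0.03311.
SE(p̂₁ − p̂₂) = √(SE₁² + SE₂²) = √(0.0002393209 + 0.0010962721) = 0.03655, since the two samples are independent.
At 95% confidence z* = 1.960; margin = 1.960 × 0.03655 = 0.07164.
The difference is 0.4683 − 0.4260 = 0.0423, so the interval is 0.0423 ± 0.07164 = (-0.029, 0.114).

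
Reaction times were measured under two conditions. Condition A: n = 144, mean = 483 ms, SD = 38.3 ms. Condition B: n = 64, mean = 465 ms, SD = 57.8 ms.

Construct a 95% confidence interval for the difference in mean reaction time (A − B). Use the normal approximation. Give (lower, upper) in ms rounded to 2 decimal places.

(2.52, 33.48)

SE₁ = s₁/√n₁ = 38.3/√144 = 3.1917; SE₂ = 57.8/√64 = 7.2250.
Independent samples, unequal variances: SE_diff = √(SE₁² + SE₂²) = √(10.18694889 + 52.200625) = 7.8986.
z* = 1.960, so margin of error = 1.960 × 7.8986 = 15.4813.
Difference in means = 483 − 465 = 18.0000.
18.0000 ± 15.4813 → (2.52, 33.48).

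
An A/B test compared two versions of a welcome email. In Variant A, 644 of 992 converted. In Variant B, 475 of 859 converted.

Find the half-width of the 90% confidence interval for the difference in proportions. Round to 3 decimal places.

0.037

p̂₁ = 644/992 = 0.6492 and p̂₂ = 475/859 = 0.5530.
SE₁ = √(p̂₁(1−p̂₁)/n₁) = √(0.6492·0.3508/992) = 0.01515; SE₂ = √(0.5530·0.4470/859) = 0.01696.
Independent samples: SE of the difference = √(SE₁² + SE₂²) = √(0.0002295225 + 0.0002876416) = 0.02274.
z* for 90% confidence is 1.645, so the margin of error is 1.645 × 0.02274 = 0.03741.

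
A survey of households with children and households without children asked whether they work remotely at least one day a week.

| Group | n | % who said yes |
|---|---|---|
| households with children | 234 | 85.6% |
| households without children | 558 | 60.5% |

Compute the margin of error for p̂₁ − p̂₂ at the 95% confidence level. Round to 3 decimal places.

SE₁ = √(p̂₁(1−p̂₁)/n₁) = √(0.8560·0.1440/234) = 0.02295; SE₂ = √(0.6050·0.3950/558) = 0.02069.
Independent samples: SE of the difference = √(SE₁² + SE₂²) = √(0.0005267025 + 0.0004280761) = 0.03090.
z* for 95% confidence is 1.960, so the margin of error is 1.960 × 0.03090 = 0.06056.

0.061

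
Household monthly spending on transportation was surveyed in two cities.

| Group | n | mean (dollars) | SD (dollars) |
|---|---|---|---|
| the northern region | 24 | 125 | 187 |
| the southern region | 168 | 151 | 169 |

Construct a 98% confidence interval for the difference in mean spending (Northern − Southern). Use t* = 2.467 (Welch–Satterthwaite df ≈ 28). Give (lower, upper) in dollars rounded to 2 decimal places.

Standard errors of each mean: 187/√24 = 38.1712 and 169/√168 = 13.0386.
SE(x̄₁ − x̄₂) = √(38.1712² + 13.0386²) = 40.3367 for independent samples with unequal variances.
With t* = 2.467, the margin is 2.467 × 40.3367 = 99.5106.
x̄₁ − x̄₂ = 125 − 151 = -26.0000; the interval is -26.0000 ± 99.5106 = (-125.51, 73.51).

(-125.51, 73.51)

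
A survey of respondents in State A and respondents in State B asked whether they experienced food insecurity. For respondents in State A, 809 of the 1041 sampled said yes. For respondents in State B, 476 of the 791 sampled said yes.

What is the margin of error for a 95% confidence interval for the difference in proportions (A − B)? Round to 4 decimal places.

First, p̂₁ = 809/1041 = 0.7771; p̂₂ = 476/791 = 0.6018.
The two standard errors are √(0.7771×0.2229/1041) = 0.01290 and √(0.6018×0.3982/791) = 0.01741.
Because the samples are independent, SE_diff = √(0.01290² + 0.01741²) = 0.02167.
Using z* = 1.960 for 95%, ME = 1.960 × 0.02167 = 0.04247.

0.0425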